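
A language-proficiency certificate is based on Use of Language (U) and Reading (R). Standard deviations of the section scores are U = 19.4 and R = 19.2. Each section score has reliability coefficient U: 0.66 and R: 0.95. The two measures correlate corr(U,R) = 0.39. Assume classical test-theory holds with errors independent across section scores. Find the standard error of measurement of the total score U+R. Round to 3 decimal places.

Var(total) = 745 + 290.534 = 1035.53.
True-score variance = 598.606 + 290.534 = 889.14, so reliability = 0.8586.
Error variance = 1035.53 − 889.14 = 146.394; SEM = √146.394 = 12.099.

12.099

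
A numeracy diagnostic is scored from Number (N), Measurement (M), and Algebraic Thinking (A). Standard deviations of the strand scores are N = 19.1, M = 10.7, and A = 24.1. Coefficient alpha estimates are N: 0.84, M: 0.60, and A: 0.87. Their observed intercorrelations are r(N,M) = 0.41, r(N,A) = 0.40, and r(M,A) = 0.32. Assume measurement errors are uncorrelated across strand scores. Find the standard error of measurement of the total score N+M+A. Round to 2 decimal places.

13.40

Var(total) = 1060.11 + 700.868 = 1760.98.
True-score variance = 880.439 + 700.868 = 1581.31, so reliability = 0.8980.
Error variance = 1760.98 − 1581.31 = 179.671; SEM = √179.671 = 13.40.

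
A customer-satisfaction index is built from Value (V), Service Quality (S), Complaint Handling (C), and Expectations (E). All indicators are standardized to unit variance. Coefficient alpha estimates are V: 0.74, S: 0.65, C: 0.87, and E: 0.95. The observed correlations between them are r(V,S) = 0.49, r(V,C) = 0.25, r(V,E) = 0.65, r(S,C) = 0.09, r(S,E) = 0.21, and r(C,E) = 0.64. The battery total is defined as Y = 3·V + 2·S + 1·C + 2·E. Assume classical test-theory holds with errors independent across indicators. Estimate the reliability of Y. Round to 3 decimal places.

0.892

Var(Y) = 3² + 2² + 1 + 2² + 2·[6·0.49 + 3·0.25 + 6·0.65 + 2·0.09 + 4·0.21 + 2·0.64] = 18 + 19.78 = 37.78.
With uncorrelated errors the cross-covariances are all true-score covariance, so they carry over unchanged; only the diagonal terms shrink to ρᵢσᵢ².
True-score variance = [3²·0.74 + 2²·0.65 + 0.87 + 2²·0.95] + 19.78 = 13.93 + 19.78 = 33.71.
Reliability = 33.71 / 37.78 = 0.892.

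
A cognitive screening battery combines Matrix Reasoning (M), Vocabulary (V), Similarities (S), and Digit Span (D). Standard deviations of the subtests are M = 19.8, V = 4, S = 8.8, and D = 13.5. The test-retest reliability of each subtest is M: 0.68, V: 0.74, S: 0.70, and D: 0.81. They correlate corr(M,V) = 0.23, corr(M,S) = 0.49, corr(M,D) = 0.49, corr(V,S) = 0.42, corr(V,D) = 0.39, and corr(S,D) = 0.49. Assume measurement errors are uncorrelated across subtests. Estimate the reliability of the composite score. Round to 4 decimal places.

Var(M+V+S+D) = 19.8² + 4² + 8.8² + 13.5² + 2·[19.8·4·0.23 + 19.8·8.8·0.49 + 19.8·13.5·0.49 + 4·8.8·0.42 + 4·13.5·0.39 + 8.8·13.5·0.49] = 667.73 + 657.253 = 1324.98.
Under uncorrelated errors the observed covariances equal the true-score covariances, so only the own-variance terms attenuate.
True-score variance = [19.8²·0.68 + 4²·0.74 + 8.8²·0.70 + 13.5²·0.81] + 657.253 = 480.258 + 657.253 = 1137.51.
Reliability = 1137.51 / 1324.98 = 0.8585.

0.8585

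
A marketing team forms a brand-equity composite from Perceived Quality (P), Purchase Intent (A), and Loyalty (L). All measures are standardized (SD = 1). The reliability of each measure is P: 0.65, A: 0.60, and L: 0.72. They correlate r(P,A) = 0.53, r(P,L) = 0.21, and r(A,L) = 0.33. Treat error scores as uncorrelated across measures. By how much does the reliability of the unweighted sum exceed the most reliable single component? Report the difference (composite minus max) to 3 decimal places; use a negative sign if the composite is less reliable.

Var(sum) = 3 + 2.14 = 5.14; true-score variance = 1.97 + 2.14 = 4.11; composite reliability = 0.7996.
Max component reliability = 0.7200.
Difference = 0.7996 − 0.7200 = 0.080.

0.080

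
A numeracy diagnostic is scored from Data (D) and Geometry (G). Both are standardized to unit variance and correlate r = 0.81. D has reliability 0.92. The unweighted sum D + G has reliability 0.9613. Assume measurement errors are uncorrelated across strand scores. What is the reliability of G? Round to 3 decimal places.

0.940

Var(D+G) = 2 + 2·0.81 = 3.620.
True-score variance = ρ_D + ρ_G + 2·0.81, so 0.9613 = (0.92 + ρ_G + 1.62) / 3.620.
ρ_G = 0.9613·3.620 − 0.92 − 1.62 = 0.940.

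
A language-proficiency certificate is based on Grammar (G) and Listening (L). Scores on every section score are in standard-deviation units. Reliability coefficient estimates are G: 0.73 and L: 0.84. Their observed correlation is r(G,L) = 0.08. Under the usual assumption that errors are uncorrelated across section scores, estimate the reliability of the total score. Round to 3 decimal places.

0.801

Var(G+L) = 2 + 2·[0.08] = 2 + 0.16 = 2.16.
Under uncorrelated errors the observed covariances equal the true-score covariances, so only the own-variance terms attenuate.
True-score variance = [0.73 + 0.84] + 0.16 = 1.57 + 0.16 = 1.73.
Reliability = 1.73 / 2.16 = 0.801.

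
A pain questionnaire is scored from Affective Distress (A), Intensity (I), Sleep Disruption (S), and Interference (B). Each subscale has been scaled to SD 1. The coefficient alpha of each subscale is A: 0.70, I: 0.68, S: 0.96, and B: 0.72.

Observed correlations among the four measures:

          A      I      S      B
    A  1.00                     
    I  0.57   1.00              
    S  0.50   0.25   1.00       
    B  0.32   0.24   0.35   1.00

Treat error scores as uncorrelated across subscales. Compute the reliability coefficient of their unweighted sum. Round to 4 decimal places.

Var(A+I+S+B) = 4 + 2·[0.57 + 0.50 + 0.32 + 0.25 + 0.24 + 0.35] = 4 + 4.46 = 8.46.
Under uncorrelated errors the observed covariances equal the true-score covariances, so only the own-variance terms attenuate.
True-score variance = [0.70 + 0.68 + 0.96 + 0.72] + 4.46 = 3.06 + 4.46 = 7.52.
Reliability = 7.52 / 8.46 = 0.8889.

0.8889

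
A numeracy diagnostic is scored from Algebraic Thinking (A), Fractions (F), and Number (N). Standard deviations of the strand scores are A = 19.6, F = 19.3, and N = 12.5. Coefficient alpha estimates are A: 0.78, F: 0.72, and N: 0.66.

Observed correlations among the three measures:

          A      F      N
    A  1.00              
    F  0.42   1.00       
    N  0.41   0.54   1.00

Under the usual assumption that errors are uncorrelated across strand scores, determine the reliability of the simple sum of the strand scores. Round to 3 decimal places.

Var(A+F+N) = 19.6² + 19.3² + 12.5² + 2·[19.6·19.3·0.42 + 19.6·12.5·0.41 + 19.3·12.5·0.54] = 912.9 + 779.205 = 1692.11.
Under uncorrelated errors the observed covariances equal the true-score covariances, so only the own-variance terms attenuate.
True-score variance = [19.6²·0.78 + 19.3²·0.72 + 12.5²·0.66] + 779.205 = 670.963 + 779.205 = 1450.17.
Reliability = 1450.17 / 1692.11 = 0.857.

0.857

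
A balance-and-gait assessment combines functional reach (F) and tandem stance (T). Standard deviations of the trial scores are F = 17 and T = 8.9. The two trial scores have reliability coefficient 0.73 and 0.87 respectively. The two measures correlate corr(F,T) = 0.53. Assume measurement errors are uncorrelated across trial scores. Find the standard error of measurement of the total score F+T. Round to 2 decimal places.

9.40

Var(total) = 368.21 + 160.378 = 528.588.
True-score variance = 279.883 + 160.378 = 440.261, so reliability = 0.8329.
Error variance = 528.588 − 440.261 = 88.3273; SEM = √88.3273 = 9.40.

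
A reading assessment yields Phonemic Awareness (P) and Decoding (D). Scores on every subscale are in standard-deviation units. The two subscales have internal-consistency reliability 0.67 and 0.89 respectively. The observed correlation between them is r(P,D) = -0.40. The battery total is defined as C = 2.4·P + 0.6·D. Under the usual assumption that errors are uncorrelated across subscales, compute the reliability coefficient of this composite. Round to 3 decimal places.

0.609

Var(C) = 2.4² + 0.6² + 2·[1.44·(-0.40)] = 6.12 − 1.152 = 4.968.
Because errors are independent across components, Cov(Tᵢ,Tⱼ) = Cov(Xᵢ,Xⱼ); the off-diagonal part of the true-score variance is the same as above.
True-score variance = [2.4²·0.67 + 0.6²·0.89] − 1.152 = 4.1796 − 1.152 = 3.0276.
Reliability = 3.0276 / 4.968 = 0.609.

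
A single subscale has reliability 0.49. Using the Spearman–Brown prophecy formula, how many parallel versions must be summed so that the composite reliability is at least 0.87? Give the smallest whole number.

7

k ≥ ρ*(1−ρ₁)/(ρ₁(1−ρ*)) = 0.87·0.51 / (0.49·0.13) = 6.965.
Smallest integer k = 7.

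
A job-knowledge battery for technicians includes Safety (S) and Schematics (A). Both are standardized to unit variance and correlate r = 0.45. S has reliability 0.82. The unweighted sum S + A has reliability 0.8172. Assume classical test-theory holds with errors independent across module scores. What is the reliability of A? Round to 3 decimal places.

Var(S+A) = 2 + 2·0.45 = 2.900.
True-score variance = ρ_S + ρ_A + 2·0.45, so 0.8172 = (0.82 + ρ_A + 0.90) / 2.900.
ρ_A = 0.8172·2.900 − 0.82 − 0.90 = 0.650.

0.650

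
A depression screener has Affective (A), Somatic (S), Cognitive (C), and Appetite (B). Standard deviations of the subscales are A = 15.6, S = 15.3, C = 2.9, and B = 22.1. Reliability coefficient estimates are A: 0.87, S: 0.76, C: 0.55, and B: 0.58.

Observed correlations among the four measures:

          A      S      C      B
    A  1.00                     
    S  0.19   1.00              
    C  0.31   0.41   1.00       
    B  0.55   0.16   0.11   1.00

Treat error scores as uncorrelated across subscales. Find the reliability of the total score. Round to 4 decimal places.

Var(A+S+C+B) = 15.6² + 15.3² + 2.9² + 22.1² + 2·[15.6·15.3·0.19 + 15.6·2.9·0.31 + 15.6·22.1·0.55 + 15.3·2.9·0.41 + 15.3·22.1·0.16 + 2.9·22.1·0.11] = 974.27 + 656.668 = 1630.94.
Because errors are independent across components, Cov(Tᵢ,Tⱼ) = Cov(Xᵢ,Xⱼ); the off-diagonal part of the true-score variance is the same as above.
True-score variance = [15.6²·0.87 + 15.3²·0.76 + 2.9²·0.55 + 22.1²·0.58] + 656.668 = 677.535 + 656.668 = 1334.2.
Reliability = 1334.2 / 1630.94 = 0.8181.

0.8181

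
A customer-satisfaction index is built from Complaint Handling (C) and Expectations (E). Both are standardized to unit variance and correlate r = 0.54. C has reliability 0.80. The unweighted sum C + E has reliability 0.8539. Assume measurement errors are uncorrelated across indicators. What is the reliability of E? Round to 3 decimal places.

Var(C+E) = 2 + 2·0.54 = 3.080.
True-score variance = ρ_C + ρ_E + 2·0.54, so 0.8539 = (0.80 + ρ_E + 1.08) / 3.080.
ρ_E = 0.8539·3.080 − 0.80 − 1.08 = 0.750.

0.750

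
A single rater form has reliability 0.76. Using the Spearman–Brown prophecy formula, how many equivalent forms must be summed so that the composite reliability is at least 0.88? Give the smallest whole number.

k ≥ ρ*(1−ρ₁)/(ρ₁(1−ρ*)) = 0.88·0.24 / (0.76·0.12) = 2.316.
Smallest integer k = 3.

3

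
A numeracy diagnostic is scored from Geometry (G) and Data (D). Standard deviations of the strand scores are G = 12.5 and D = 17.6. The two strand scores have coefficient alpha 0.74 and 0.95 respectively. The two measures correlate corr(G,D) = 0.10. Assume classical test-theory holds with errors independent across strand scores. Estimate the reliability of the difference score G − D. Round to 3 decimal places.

0.867

Var(G−D) = 12.5² + 17.6² − 2·12.5·17.6·0.10 = 466.01 − 44 = 422.01.
Because errors are independent across components, Cov(Tᵢ,Tⱼ) = Cov(Xᵢ,Xⱼ); the off-diagonal part of the true-score variance is the same as above.
True-score variance = [12.5²·0.74 + 17.6²·0.95] − 44 = 409.897 − 44 = 365.897.
Reliability = 365.897 / 422.01 = 0.867.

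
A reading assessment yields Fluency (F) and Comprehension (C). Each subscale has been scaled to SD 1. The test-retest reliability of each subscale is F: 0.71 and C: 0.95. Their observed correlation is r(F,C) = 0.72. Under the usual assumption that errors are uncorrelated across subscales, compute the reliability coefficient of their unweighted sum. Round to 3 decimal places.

0.901

Var(F+C) = 2 + 2·[0.72] = 2 + 1.44 = 3.44.
With uncorrelated errors the cross-covariances are all true-score covariance, so they carry over unchanged; only the diagonal terms shrink to ρᵢσᵢ².
True-score variance = [0.71 + 0.95] + 1.44 = 1.66 + 1.44 = 3.1.
Reliability = 3.1 / 3.44 = 0.901.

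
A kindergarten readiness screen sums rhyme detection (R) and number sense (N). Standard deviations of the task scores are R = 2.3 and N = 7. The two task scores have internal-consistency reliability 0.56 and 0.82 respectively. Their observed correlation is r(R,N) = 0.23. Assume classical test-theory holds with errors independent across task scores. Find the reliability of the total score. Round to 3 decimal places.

0.819

Var(R+N) = 2.3² + 7² + 2·[2.3·7·0.23] = 54.29 + 7.406 = 61.696.
Under uncorrelated errors the observed covariances equal the true-score covariances, so only the own-variance terms attenuate.
True-score variance = [2.3²·0.56 + 7²·0.82] + 7.406 = 43.1424 + 7.406 = 50.5484.
Reliability = 50.5484 / 61.696 = 0.819.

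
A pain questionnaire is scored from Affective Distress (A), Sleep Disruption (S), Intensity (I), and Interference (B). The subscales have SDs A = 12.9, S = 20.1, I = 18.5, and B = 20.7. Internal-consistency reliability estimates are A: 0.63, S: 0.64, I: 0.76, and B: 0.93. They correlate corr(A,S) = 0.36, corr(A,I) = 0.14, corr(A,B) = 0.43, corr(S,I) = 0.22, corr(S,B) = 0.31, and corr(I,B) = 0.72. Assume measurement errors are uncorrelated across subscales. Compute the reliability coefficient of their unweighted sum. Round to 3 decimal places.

Var(A+S+I+B) = 12.9² + 20.1² + 18.5² + 20.7² + 2·[12.9·20.1·0.36 + 12.9·18.5·0.14 + 12.9·20.7·0.43 + 20.1·18.5·0.22 + 20.1·20.7·0.31 + 18.5·20.7·0.72] = 1341.16 + 1456.18 = 2797.34.
With uncorrelated errors the cross-covariances are all true-score covariance, so they carry over unchanged; only the diagonal terms shrink to ρᵢσᵢ².
True-score variance = [12.9²·0.63 + 20.1²·0.64 + 18.5²·0.76 + 20.7²·0.93] + 1456.18 = 1022.01 + 1456.18 = 2478.19.
Reliability = 2478.19 / 2797.34 = 0.886.

0.886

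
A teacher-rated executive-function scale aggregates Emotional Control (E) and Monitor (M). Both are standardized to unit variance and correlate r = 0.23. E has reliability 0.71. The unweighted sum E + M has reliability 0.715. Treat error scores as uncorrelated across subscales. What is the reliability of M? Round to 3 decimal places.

Var(E+M) = 2 + 2·0.23 = 2.460.
True-score variance = ρ_E + ρ_M + 2·0.23, so 0.715 = (0.71 + ρ_M + 0.46) / 2.460.
ρ_M = 0.715·2.460 − 0.71 − 0.46 = 0.589.

0.589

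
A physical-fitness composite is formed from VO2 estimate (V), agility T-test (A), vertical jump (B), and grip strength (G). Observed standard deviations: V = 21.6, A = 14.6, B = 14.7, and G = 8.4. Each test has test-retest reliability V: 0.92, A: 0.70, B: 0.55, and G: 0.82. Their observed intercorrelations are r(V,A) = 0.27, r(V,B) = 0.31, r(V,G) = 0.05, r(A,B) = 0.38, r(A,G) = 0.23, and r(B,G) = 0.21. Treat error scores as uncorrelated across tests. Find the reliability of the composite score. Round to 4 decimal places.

Var(V+A+B+G) = 21.6² + 14.6² + 14.7² + 8.4² + 2·[21.6·14.6·0.27 + 21.6·14.7·0.31 + 21.6·8.4·0.05 + 14.6·14.7·0.38 + 14.6·8.4·0.23 + 14.7·8.4·0.21] = 966.37 + 656.688 = 1623.06.
With uncorrelated errors the cross-covariances are all true-score covariance, so they carry over unchanged; only the diagonal terms shrink to ρᵢσᵢ².
True-score variance = [21.6²·0.92 + 14.6²·0.70 + 14.7²·0.55 + 8.4²·0.82] + 656.688 = 755.156 + 656.688 = 1411.84.
Reliability = 1411.84 / 1623.06 = 0.8699.

0.8699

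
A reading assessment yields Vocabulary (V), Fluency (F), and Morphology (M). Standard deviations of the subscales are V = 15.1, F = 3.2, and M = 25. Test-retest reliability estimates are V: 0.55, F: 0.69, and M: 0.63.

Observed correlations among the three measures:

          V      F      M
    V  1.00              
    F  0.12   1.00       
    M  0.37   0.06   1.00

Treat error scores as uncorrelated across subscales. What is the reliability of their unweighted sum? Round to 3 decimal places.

0.710

Var(V+F+M) = 15.1² + 3.2² + 25² + 2·[15.1·3.2·0.12 + 15.1·25·0.37 + 3.2·25·0.06] = 863.25 + 300.547 = 1163.8.
Under uncorrelated errors the observed covariances equal the true-score covariances, so only the own-variance terms attenuate.
True-score variance = [15.1²·0.55 + 3.2²·0.69 + 25²·0.63] + 300.547 = 526.221 + 300.547 = 826.768.
Reliability = 826.768 / 1163.8 = 0.710.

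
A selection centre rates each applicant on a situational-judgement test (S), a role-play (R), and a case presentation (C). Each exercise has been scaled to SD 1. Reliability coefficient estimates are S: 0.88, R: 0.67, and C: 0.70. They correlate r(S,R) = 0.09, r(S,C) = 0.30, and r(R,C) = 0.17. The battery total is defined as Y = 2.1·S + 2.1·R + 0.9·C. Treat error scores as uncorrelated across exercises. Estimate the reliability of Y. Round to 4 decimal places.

0.8174

Var(Y) = 2.1² + 2.1² + 0.9² + 2·[4.41·0.09 + 1.89·0.30 + 1.89·0.17] = 9.63 + 2.5704 = 12.2004.
Because errors are independent across components, Cov(Tᵢ,Tⱼ) = Cov(Xᵢ,Xⱼ); the off-diagonal part of the true-score variance is the same as above.
True-score variance = [2.1²·0.88 + 2.1²·0.67 + 0.9²·0.70] + 2.5704 = 7.4025 + 2.5704 = 9.9729.
Reliability = 9.9729 / 12.2004 = 0.8174.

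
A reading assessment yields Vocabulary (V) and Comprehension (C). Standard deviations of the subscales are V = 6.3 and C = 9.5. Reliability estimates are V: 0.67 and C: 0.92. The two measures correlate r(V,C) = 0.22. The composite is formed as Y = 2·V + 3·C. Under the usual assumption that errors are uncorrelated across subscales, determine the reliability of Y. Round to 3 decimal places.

Var(Y) = 2²·6.3² + 3²·9.5² + 2·[6·6.3·9.5·0.22] = 971.01 + 158.004 = 1129.01.
Because errors are independent across components, Cov(Tᵢ,Tⱼ) = Cov(Xᵢ,Xⱼ); the off-diagonal part of the true-score variance is the same as above.
True-score variance = [2²·6.3²·0.67 + 3²·9.5²·0.92] + 158.004 = 853.639 + 158.004 = 1011.64.
Reliability = 1011.64 / 1129.01 = 0.896.

0.896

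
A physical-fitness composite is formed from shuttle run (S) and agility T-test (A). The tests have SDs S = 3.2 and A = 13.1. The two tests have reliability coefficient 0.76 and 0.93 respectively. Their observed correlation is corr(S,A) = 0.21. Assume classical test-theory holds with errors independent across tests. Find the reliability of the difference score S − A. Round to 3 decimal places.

Var(S−A) = 3.2² + 13.1² − 2·3.2·13.1·0.21 = 181.85 − 17.6064 = 164.244.
Because errors are independent across components, Cov(Tᵢ,Tⱼ) = Cov(Xᵢ,Xⱼ); the off-diagonal part of the true-score variance is the same as above.
True-score variance = [3.2²·0.76 + 13.1²·0.93] − 17.6064 = 167.38 − 17.6064 = 149.773.
Reliability = 149.773 / 164.244 = 0.912.

0.912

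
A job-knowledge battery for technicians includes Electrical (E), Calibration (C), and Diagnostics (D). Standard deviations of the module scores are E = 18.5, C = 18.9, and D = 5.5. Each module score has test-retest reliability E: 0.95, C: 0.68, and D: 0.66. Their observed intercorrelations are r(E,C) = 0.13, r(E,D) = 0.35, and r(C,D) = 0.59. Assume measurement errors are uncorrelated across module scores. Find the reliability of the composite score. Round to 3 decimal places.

0.860

Var(E+C+D) = 18.5² + 18.9² + 5.5² + 2·[18.5·18.9·0.13 + 18.5·5.5·0.35 + 18.9·5.5·0.59] = 729.71 + 284.795 = 1014.5.
Because errors are independent across components, Cov(Tᵢ,Tⱼ) = Cov(Xᵢ,Xⱼ); the off-diagonal part of the true-score variance is the same as above.
True-score variance = [18.5²·0.95 + 18.9²·0.68 + 5.5²·0.66] + 284.795 = 588.005 + 284.795 = 872.8.
Reliability = 872.8 / 1014.5 = 0.860.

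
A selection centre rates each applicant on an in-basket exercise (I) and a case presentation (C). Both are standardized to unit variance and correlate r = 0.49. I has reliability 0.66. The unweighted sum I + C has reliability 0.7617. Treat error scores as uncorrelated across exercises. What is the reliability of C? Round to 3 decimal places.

0.630

Var(I+C) = 2 + 2·0.49 = 2.980.
True-score variance = ρ_I + ρ_C + 2·0.49, so 0.7617 = (0.66 + ρ_C + 0.98) / 2.980.
ρ_C = 0.7617·2.980 − 0.66 − 0.98 = 0.630.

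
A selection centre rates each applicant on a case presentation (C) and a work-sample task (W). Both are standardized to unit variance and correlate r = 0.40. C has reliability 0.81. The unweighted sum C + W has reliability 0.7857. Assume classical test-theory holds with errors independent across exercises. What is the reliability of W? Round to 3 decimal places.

0.590

Var(C+W) = 2 + 2·0.40 = 2.800.
True-score variance = ρ_C + ρ_W + 2·0.40, so 0.7857 = (0.81 + ρ_W + 0.80) / 2.800.
ρ_W = 0.7857·2.800 − 0.81 − 0.80 = 0.590.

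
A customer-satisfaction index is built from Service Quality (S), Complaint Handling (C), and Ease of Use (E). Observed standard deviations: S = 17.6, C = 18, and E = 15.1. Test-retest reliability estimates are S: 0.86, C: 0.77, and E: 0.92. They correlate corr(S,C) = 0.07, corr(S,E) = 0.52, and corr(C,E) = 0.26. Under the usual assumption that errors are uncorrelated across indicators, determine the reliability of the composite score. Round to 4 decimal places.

Var(S+C+E) = 17.6² + 18² + 15.1² + 2·[17.6·18·0.07 + 17.6·15.1·0.52 + 18·15.1·0.26] = 861.77 + 462.078 = 1323.85.
Under uncorrelated errors the observed covariances equal the true-score covariances, so only the own-variance terms attenuate.
True-score variance = [17.6²·0.86 + 18²·0.77 + 15.1²·0.92] + 462.078 = 725.643 + 462.078 = 1187.72.
Reliability = 1187.72 / 1323.85 = 0.8972.

0.8972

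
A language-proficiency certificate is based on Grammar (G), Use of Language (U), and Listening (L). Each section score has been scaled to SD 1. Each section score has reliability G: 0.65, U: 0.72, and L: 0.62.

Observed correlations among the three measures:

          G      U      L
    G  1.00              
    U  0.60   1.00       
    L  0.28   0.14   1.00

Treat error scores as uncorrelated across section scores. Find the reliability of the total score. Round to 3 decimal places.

0.800

Var(G+U+L) = 3 + 2·[0.60 + 0.28 + 0.14] = 3 + 2.04 = 5.04.
Because errors are independent across components, Cov(Tᵢ,Tⱼ) = Cov(Xᵢ,Xⱼ); the off-diagonal part of the true-score variance is the same as above.
True-score variance = [0.65 + 0.72 + 0.62] + 2.04 = 1.99 + 2.04 = 4.03.
Reliability = 4.03 / 5.04 = 0.800.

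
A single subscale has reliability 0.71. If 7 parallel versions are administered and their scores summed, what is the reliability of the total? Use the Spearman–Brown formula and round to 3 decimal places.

ρ_k = kρ / (1 + (k−1)ρ) = 7·0.71 / (1 + 6·0.71) = 4.970 / 5.260 = 0.945.

0.945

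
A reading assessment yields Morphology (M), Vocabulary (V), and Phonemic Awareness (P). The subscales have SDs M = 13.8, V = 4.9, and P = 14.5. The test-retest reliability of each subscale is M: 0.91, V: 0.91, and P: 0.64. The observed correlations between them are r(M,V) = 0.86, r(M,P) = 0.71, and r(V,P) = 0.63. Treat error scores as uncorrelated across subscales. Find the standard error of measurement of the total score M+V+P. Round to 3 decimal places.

9.746

Var(total) = 424.7 + 489.971 = 914.671.
True-score variance = 329.71 + 489.971 = 819.681, so reliability = 0.8961.
Error variance = 914.671 − 819.681 = 94.9905; SEM = √94.9905 = 9.746.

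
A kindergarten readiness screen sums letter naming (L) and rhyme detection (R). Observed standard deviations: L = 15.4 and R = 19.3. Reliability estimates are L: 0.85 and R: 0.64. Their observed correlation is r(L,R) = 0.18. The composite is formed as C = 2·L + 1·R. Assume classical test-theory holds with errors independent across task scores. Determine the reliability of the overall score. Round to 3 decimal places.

0.820

Var(C) = 2²·15.4² + 19.3² + 2·[2·15.4·19.3·0.18] = 1321.13 + 213.998 = 1535.13.
With uncorrelated errors the cross-covariances are all true-score covariance, so they carry over unchanged; only the diagonal terms shrink to ρᵢσᵢ².
True-score variance = [2²·15.4²·0.85 + 19.3²·0.64] + 213.998 = 1044.74 + 213.998 = 1258.74.
Reliability = 1258.74 / 1535.13 = 0.820.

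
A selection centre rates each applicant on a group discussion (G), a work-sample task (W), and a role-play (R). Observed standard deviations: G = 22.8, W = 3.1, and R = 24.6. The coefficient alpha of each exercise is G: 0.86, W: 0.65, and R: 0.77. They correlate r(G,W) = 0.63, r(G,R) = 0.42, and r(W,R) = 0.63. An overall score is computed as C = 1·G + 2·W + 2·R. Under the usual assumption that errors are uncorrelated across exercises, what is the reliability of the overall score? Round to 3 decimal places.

0.857

Var(C) = 22.8² + 2²·3.1² + 2²·24.6² + 2·[2·22.8·3.1·0.63 + 2·22.8·24.6·0.42 + 4·3.1·24.6·0.63] = 2978.92 + 1504.74 = 4483.66.
Because errors are independent across components, Cov(Tᵢ,Tⱼ) = Cov(Xᵢ,Xⱼ); the off-diagonal part of the true-score variance is the same as above.
True-score variance = [22.8²·0.86 + 2²·3.1²·0.65 + 2²·24.6²·0.77] + 1504.74 = 2335.94 + 1504.74 = 3840.68.
Reliability = 3840.68 / 4483.66 = 0.857.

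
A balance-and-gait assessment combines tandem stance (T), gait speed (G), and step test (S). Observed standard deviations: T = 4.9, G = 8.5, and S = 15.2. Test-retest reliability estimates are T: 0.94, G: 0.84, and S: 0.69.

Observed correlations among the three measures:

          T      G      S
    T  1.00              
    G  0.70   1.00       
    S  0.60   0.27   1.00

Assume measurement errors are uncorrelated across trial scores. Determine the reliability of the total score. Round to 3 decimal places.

0.845

Var(T+G+S) = 4.9² + 8.5² + 15.2² + 2·[4.9·8.5·0.70 + 4.9·15.2·0.60 + 8.5·15.2·0.27] = 327.3 + 217.454 = 544.754.
With uncorrelated errors the cross-covariances are all true-score covariance, so they carry over unchanged; only the diagonal terms shrink to ρᵢσᵢ².
True-score variance = [4.9²·0.94 + 8.5²·0.84 + 15.2²·0.69] + 217.454 = 242.677 + 217.454 = 460.131.
Reliability = 460.131 / 544.754 = 0.845.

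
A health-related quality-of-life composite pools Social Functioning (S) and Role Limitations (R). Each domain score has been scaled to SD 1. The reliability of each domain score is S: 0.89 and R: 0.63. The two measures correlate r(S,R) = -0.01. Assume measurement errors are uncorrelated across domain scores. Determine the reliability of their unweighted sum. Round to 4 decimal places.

Var(S+R) = 2 + 2·[(-0.01)] = 2 − 0.02 = 1.98.
Under uncorrelated errors the observed covariances equal the true-score covariances, so only the own-variance terms attenuate.
True-score variance = [0.89 + 0.63] − 0.02 = 1.52 − 0.02 = 1.5.
Reliability = 1.5 / 1.98 = 0.7576.

0.7576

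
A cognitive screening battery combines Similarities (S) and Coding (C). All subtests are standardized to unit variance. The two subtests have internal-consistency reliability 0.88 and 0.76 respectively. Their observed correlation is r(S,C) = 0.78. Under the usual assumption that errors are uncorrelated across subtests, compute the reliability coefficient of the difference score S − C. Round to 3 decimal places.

Var(S−C) = 1 + 1 − 2·0.78 = 2 − 1.56 = 0.44.
Under uncorrelated errors the observed covariances equal the true-score covariances, so only the own-variance terms attenuate.
True-score variance = [0.88 + 0.76] − 1.56 = 1.64 − 1.56 = 0.08.
Reliability = 0.08 / 0.44 = 0.182.

0.182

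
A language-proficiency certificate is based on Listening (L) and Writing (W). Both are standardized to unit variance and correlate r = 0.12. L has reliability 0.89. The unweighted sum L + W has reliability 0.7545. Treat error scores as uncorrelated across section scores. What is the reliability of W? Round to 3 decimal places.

Var(L+W) = 2 + 2·0.12 = 2.240.
True-score variance = ρ_L + ρ_W + 2·0.12, so 0.7545 = (0.89 + ρ_W + 0.24) / 2.240.
ρ_W = 0.7545·2.240 − 0.89 − 0.24 = 0.560.

0.560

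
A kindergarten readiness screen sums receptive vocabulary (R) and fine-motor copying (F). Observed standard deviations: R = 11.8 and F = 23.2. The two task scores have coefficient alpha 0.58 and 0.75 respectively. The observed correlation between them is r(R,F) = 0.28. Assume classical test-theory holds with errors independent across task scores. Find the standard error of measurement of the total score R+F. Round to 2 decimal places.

Var(total) = 677.48 + 153.306 = 830.786.
True-score variance = 484.439 + 153.306 = 637.745, so reliability = 0.7676.
Error variance = 830.786 − 637.745 = 193.041; SEM = √193.041 = 13.89.

13.89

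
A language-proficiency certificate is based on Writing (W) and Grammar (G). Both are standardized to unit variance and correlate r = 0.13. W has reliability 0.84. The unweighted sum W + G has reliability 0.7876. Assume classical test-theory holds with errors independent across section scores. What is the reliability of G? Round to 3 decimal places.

0.680

Var(W+G) = 2 + 2·0.13 = 2.260.
True-score variance = ρ_W + ρ_G + 2·0.13, so 0.7876 = (0.84 + ρ_G + 0.26) / 2.260.
ρ_G = 0.7876·2.260 − 0.84 − 0.26 = 0.680.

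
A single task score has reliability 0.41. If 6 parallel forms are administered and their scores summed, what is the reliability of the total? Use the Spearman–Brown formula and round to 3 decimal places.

0.807

ρ_k = kρ / (1 + (k−1)ρ) = 6·0.41 / (1 + 5·0.41) = 2.460 / 3.050 = 0.807.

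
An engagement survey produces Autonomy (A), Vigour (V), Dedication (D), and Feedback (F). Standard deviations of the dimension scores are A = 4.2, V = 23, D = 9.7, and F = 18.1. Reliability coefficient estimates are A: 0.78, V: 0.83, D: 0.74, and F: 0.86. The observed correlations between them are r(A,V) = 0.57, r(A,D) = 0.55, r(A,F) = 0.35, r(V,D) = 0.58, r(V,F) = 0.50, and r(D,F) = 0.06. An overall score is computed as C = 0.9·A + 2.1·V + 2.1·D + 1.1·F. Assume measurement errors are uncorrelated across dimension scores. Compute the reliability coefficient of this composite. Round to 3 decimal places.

Var(C) = 0.9²·4.2² + 2.1²·23² + 2.1²·9.7² + 1.1²·18.1² + 2·[1.89·4.2·23·0.57 + 1.89·4.2·9.7·0.55 + 0.99·4.2·18.1·0.35 + 4.41·23·9.7·0.58 + 2.31·23·18.1·0.50 + 2.31·9.7·18.1·0.06] = 3158.52 + 2497.13 = 5655.65.
Under uncorrelated errors the observed covariances equal the true-score covariances, so only the own-variance terms attenuate.
True-score variance = [0.9²·4.2²·0.78 + 2.1²·23²·0.83 + 2.1²·9.7²·0.74 + 1.1²·18.1²·0.86] + 2497.13 = 2595.41 + 2497.13 = 5092.53.
Reliability = 5092.53 / 5655.65 = 0.900.

0.900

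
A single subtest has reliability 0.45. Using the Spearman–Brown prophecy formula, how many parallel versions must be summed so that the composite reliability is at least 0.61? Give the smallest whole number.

2

k ≥ ρ*(1−ρ₁)/(ρ₁(1−ρ*)) = 0.61·0.55 / (0.45·0.39) = 1.912.
Smallest integer k = 2.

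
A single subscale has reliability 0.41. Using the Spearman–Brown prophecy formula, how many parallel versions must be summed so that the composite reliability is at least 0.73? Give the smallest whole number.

k ≥ ρ*(1−ρ₁)/(ρ₁(1−ρ*)) = 0.73·0.59 / (0.41·0.27) = 3.891.
Smallest integer k = 4.

4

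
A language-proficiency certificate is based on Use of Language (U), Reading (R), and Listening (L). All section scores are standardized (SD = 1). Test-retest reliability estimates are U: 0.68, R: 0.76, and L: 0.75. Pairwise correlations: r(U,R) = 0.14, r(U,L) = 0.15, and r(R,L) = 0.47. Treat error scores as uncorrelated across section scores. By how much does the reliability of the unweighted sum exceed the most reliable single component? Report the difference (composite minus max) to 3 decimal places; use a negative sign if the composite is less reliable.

0.061

Var(sum) = 3 + 1.52 = 4.52; true-score variance = 2.19 + 1.52 = 3.71; composite reliability = 0.8208.
Max component reliability = 0.7600.
Difference = 0.8208 − 0.7600 = 0.061.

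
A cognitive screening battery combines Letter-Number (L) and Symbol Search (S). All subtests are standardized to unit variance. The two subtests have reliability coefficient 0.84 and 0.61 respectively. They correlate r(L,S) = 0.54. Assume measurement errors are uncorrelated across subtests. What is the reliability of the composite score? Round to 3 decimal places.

0.821

Var(L+S) = 2 + 2·[0.54] = 2 + 1.08 = 3.08.
Under uncorrelated errors the observed covariances equal the true-score covariances, so only the own-variance terms attenuate.
True-score variance = [0.84 + 0.61] + 1.08 = 1.45 + 1.08 = 2.53.
Reliability = 2.53 / 3.08 = 0.821.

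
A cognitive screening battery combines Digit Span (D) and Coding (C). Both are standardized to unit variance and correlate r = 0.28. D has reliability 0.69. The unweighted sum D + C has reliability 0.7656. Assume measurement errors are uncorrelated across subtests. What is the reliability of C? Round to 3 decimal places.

0.710

Var(D+C) = 2 + 2·0.28 = 2.560.
True-score variance = ρ_D + ρ_C + 2·0.28, so 0.7656 = (0.69 + ρ_C + 0.56) / 2.560.
ρ_C = 0.7656·2.560 − 0.69 − 0.56 = 0.710.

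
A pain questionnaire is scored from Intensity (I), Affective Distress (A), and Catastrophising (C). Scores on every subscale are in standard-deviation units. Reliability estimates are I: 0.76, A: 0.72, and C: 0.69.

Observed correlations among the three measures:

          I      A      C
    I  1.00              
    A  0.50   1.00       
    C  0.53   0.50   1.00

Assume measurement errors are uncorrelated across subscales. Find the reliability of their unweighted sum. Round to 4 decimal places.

0.8630

Var(I+A+C) = 3 + 2·[0.50 + 0.53 + 0.50] = 3 + 3.06 = 6.06.
Under uncorrelated errors the observed covariances equal the true-score covariances, so only the own-variance terms attenuate.
True-score variance = [0.76 + 0.72 + 0.69] + 3.06 = 2.17 + 3.06 = 5.23.
Reliability = 5.23 / 6.06 = 0.8630.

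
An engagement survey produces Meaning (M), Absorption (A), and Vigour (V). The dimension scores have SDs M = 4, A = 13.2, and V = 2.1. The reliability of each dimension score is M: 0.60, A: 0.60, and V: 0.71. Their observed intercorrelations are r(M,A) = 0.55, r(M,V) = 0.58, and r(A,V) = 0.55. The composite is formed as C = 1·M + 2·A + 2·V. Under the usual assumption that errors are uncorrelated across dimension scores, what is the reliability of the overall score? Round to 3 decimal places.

0.706

Var(C) = 4² + 2²·13.2² + 2²·2.1² + 2·[2·4·13.2·0.55 + 2·4·2.1·0.58 + 4·13.2·2.1·0.55] = 730.6 + 257.616 = 988.216.
Under uncorrelated errors the observed covariances equal the true-score covariances, so only the own-variance terms attenuate.
True-score variance = [4²·0.60 + 2²·13.2²·0.60 + 2²·2.1²·0.71] + 257.616 = 440.3 + 257.616 = 697.916.
Reliability = 697.916 / 988.216 = 0.706.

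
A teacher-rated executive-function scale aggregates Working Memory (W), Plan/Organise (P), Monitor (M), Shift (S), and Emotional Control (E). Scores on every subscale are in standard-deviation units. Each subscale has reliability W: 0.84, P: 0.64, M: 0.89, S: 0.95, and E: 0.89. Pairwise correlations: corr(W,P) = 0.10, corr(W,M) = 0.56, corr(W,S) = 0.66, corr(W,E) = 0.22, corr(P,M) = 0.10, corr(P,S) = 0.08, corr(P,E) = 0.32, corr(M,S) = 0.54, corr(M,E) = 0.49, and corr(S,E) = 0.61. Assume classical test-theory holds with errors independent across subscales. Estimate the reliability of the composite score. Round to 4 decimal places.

Var(W+P+M+S+E) = 5 + 2·[0.10 + 0.56 + 0.66 + 0.22 + 0.10 + 0.08 + 0.32 + 0.54 + 0.49 + 0.61] = 5 + 7.36 = 12.36.
With uncorrelated errors the cross-covariances are all true-score covariance, so they carry over unchanged; only the diagonal terms shrink to ρᵢσᵢ².
True-score variance = [0.84 + 0.64 + 0.89 + 0.95 + 0.89] + 7.36 = 4.21 + 7.36 = 11.57.
Reliability = 11.57 / 12.36 = 0.9361.

0.9361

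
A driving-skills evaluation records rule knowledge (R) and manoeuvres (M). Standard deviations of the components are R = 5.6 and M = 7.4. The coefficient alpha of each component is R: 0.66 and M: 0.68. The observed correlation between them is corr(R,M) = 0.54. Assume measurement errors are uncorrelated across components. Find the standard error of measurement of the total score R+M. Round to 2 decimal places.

Var(total) = 86.12 + 44.7552 = 130.875.
True-score variance = 57.9344 + 44.7552 = 102.69, so reliability = 0.7846.
Error variance = 130.875 − 102.69 = 28.1856; SEM = √28.1856 = 5.31.

5.31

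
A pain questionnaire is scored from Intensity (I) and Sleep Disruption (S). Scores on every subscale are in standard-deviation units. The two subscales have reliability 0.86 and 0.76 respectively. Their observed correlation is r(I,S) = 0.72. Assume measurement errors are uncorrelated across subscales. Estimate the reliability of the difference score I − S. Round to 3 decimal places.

0.321

Var(I−S) = 1 + 1 − 2·0.72 = 2 − 1.44 = 0.56.
With uncorrelated errors the cross-covariances are all true-score covariance, so they carry over unchanged; only the diagonal terms shrink to ρᵢσᵢ².
True-score variance = [0.86 + 0.76] − 1.44 = 1.62 − 1.44 = 0.18.
Reliability = 0.18 / 0.56 = 0.321.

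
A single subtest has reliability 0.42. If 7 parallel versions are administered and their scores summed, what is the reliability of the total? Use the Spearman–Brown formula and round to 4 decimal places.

ρ_k = kρ / (1 + (k−1)ρ) = 7·0.42 / (1 + 6·0.42) = 2.940 / 3.520 = 0.8352.

0.8352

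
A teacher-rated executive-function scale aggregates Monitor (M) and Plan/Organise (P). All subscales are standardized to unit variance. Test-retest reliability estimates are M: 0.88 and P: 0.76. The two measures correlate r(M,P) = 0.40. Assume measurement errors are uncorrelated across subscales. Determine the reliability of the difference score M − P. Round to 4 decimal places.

0.7000

Var(M−P) = 1 + 1 − 2·0.40 = 2 − 0.8 = 1.2.
With uncorrelated errors the cross-covariances are all true-score covariance, so they carry over unchanged; only the diagonal terms shrink to ρᵢσᵢ².
True-score variance = [0.88 + 0.76] − 0.8 = 1.64 − 0.8 = 0.84.
Reliability = 0.84 / 1.2 = 0.7000.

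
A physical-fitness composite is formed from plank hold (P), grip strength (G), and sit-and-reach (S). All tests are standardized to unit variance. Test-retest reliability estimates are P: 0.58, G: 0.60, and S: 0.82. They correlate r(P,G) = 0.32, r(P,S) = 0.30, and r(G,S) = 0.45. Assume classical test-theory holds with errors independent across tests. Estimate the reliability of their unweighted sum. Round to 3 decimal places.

0.805

Var(P+G+S) = 3 + 2·[0.32 + 0.30 + 0.45] = 3 + 2.14 = 5.14.
With uncorrelated errors the cross-covariances are all true-score covariance, so they carry over unchanged; only the diagonal terms shrink to ρᵢσᵢ².
True-score variance = [0.58 + 0.60 + 0.82] + 2.14 = 2 + 2.14 = 4.14.
Reliability = 4.14 / 5.14 = 0.805.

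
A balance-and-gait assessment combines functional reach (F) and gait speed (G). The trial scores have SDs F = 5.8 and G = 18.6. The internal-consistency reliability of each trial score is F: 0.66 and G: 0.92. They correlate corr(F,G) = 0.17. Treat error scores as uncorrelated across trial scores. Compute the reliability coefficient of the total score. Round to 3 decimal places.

Var(F+G) = 5.8² + 18.6² + 2·[5.8·18.6·0.17] = 379.6 + 36.6792 = 416.279.
With uncorrelated errors the cross-covariances are all true-score covariance, so they carry over unchanged; only the diagonal terms shrink to ρᵢσᵢ².
True-score variance = [5.8²·0.66 + 18.6²·0.92] + 36.6792 = 340.486 + 36.6792 = 377.165.
Reliability = 377.165 / 416.279 = 0.906.

0.906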